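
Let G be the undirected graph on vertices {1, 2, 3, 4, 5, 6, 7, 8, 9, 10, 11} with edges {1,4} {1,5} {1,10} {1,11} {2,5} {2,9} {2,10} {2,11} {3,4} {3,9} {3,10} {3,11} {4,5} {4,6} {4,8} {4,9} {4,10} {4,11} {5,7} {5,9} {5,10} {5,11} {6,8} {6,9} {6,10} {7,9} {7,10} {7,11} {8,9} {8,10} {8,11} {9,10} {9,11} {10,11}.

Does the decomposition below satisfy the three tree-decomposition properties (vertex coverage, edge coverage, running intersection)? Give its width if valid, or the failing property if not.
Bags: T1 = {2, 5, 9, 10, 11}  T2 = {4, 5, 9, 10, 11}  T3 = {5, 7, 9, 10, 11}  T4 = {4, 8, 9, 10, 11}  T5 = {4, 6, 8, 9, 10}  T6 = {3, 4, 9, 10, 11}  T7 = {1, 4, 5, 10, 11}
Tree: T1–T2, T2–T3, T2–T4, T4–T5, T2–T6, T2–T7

Every vertex of G appears in some bag (union = {1, 2, 3, 4, 5, 6, 7, 8, 9, 10, 11}); every edge is covered by a bag; and for each vertex v the set of bags containing v is connected in the bag tree. The decomposition is therefore valid. The largest bag has 5 vertices, so the width is 4.

Yes; width 4.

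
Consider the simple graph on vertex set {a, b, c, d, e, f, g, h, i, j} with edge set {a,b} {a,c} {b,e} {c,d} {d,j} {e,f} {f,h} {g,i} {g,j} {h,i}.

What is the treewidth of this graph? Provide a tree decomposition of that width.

Treewidth 2.
One optimal decomposition is:
Bags: B1 = {f, h, i}  B2 = {e, f, i}  B3 = {b, e, i}  B4 = {a, b, i}  B5 = {a, c, i}  B6 = {c, d, i}  B7 = {d, i, j}  B8 = {g, i, j}
Tree: B1–B2, B2–B3, B3–B4, B4–B5, B5–B6, B6–B7, B7–B8

The largest bag has 3 vertices, giving width 2; this decomposition certifies tw(G) ≤ 2. For the lower bound, G contains the cycle i–h–f–e–b–a–c–d–j–g–i, so G is not a forest; only forests have treewidth ≤ 1, hence tw(G) ≥ 2. The upper and lower bounds meet at 2, so that is the treewidth.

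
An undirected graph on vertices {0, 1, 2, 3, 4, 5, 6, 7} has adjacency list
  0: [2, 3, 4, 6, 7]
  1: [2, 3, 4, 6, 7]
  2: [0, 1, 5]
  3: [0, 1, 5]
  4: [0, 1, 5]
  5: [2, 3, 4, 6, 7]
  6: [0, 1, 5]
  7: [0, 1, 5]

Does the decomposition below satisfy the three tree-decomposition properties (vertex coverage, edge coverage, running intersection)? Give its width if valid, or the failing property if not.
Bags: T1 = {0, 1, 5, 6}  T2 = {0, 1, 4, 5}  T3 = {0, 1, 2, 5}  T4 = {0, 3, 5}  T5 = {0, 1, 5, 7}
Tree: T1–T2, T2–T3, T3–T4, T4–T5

A tree decomposition must satisfy three properties: every vertex lies in some bag; for every edge, both endpoints lie together in some bag; and for every vertex, the bags containing it form a connected subtree. Here edge (1,3) lies in no bag, so the decomposition is invalid.

No — edge (1,3) lies in no bag.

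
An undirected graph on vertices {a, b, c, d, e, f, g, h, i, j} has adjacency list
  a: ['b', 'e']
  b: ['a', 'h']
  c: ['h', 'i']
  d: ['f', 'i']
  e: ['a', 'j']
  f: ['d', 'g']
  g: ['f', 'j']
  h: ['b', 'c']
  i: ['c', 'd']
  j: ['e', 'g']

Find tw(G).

A width-2 tree decomposition is:
Bags: B1 = {b, c, h}  B2 = {b, c, i}  B3 = {b, d, i}  B4 = {b, d, f}  B5 = {b, f, g}  B6 = {b, g, j}  B7 = {b, e, j}  B8 = {a, b, e}
Tree: B1–B2, B2–B3, B3–B4, B4–B5, B5–B6, B6–B7, B7–B8
The largest bag has 3 vertices, giving width 2; this decomposition certifies tw(G) ≤ 2. The edges b–h–c–i–d–f–g–j–e–a–b form a cycle, so G is not a tree and its treewidth is at least 2. Hence tw(G) = 2 exactly.

2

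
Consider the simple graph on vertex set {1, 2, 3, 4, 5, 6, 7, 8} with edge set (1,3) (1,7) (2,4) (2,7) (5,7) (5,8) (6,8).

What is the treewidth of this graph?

A width-1 tree decomposition is:
Bags: B1 = {5, 7}  B2 = {2, 7}  B3 = {5, 8}  B4 = {1, 7}  B5 = {6, 8}  B6 = {2, 4}  B7 = {1, 3}
Tree: B1–B2, B1–B3, B1–B4, B3–B5, B2–B6, B4–B7
The largest bag has 2 vertices, giving width 1; this decomposition certifies tw(G) ≤ 1. G has an edge, so its treewidth is at least 1. Therefore the treewidth is 1.

1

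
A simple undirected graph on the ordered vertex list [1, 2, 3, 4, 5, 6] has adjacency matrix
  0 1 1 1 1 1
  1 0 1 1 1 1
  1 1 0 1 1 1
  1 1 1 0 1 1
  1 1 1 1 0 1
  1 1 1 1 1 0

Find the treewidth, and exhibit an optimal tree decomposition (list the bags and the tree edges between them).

Treewidth 5.
One optimal decomposition is:
Bags: B1 = {1, 2, 3, 4, 5, 6}
Tree: (single bag)

With just one bag of size 6, the width is 6 − 1 = 5, so tw(G) ≤ 5. On the other hand G contains the 6-clique {1, 2, 3, 4, 5, 6}. A clique must lie in a single bag of any decomposition, so no decomposition can have width below 5. Combining the bounds, tw(G) = 5.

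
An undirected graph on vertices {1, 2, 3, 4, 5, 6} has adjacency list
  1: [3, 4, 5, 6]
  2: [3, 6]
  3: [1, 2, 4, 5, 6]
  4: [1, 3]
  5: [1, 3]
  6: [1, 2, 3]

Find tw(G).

A width-2 tree decomposition is:
Bags: B1 = {1, 3, 6}  B2 = {1, 3, 5}  B3 = {2, 3, 6}  B4 = {1, 3, 4}
Tree: B1–B2, B1–B3, B1–B4
The largest bag has 3 vertices, giving width 2; this decomposition certifies tw(G) ≤ 2. For the lower bound, the 3 vertices {1, 3, 4} are pairwise adjacent, and any tree decomposition puts a clique entirely inside one bag — forcing width ≥ 2. Combining the bounds, tw(G) = 2.

2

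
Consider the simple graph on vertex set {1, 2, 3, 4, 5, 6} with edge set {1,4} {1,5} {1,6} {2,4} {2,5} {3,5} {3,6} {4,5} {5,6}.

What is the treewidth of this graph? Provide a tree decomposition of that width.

Treewidth 2.
One such decomposition:
Bags: B1 = {1, 5, 6}  B2 = {3, 5, 6}  B3 = {1, 4, 5}  B4 = {2, 4, 5}
Tree: B1–B2, B1–B3, B3–B4

Every bag has size at most 3, so the width is 3 − 1 = 2 and tw(G) ≤ 2. On the other hand G contains the 3-clique {1, 4, 5}. A clique must lie in a single bag of any decomposition, so no decomposition can have width below 2. Combining the bounds, tw(G) = 2.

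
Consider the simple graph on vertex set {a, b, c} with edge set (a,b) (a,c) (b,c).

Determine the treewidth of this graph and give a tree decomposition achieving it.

Treewidth 2.
Bags: B1 = {a, b, c}
Tree: (single bag)

A single bag containing all 3 vertices is trivially a valid decomposition of width 2. Conversely, {a, b, c} is a clique of size 3, and the vertices of any clique must share a bag in every tree decomposition; so some bag has ≥ 3 vertices and tw(G) ≥ 2. Therefore the treewidth is 2.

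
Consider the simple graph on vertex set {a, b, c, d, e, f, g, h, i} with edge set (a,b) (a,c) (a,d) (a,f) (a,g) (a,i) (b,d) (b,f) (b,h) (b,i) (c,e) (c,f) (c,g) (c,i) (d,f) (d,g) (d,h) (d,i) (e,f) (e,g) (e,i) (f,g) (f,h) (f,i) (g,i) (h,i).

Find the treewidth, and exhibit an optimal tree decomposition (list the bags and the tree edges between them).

Every bag has size at most 5, so the width is 5 − 1 = 4 and tw(G) ≤ 4. For the lower bound, the 5 vertices {b, d, f, h, i} are pairwise adjacent, and any tree decomposition puts a clique entirely inside one bag — forcing width ≥ 4. Hence tw(G) = 4 exactly.

Treewidth 4.
Bags: B1 = {a, d, f, g, i}  B2 = {a, c, f, g, i}  B3 = {c, e, f, g, i}  B4 = {a, b, d, f, i}  B5 = {b, d, f, h, i}
Tree: B1–B2, B2–B3, B1–B4, B4–B5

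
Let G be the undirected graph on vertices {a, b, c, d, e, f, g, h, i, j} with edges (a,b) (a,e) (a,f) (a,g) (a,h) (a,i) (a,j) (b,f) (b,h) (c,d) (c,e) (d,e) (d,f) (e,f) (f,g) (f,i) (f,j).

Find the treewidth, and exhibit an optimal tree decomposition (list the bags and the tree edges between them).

Treewidth 2.
Bags: B1 = {a, b, f}  B2 = {a, f, i}  B3 = {a, e, f}  B4 = {a, b, h}  B5 = {a, f, g}  B6 = {d, e, f}  B7 = {c, d, e}  B8 = {a, f, j}
Tree: B1–B2, B2–B3, B1–B4, B3–B5, B3–B6, B6–B7, B5–B8

The largest bag has 3 vertices, giving width 2; this decomposition certifies tw(G) ≤ 2. On the other hand G contains the 3-clique {a, b, h}. A clique must lie in a single bag of any decomposition, so no decomposition can have width below 2. Hence tw(G) = 2 exactly.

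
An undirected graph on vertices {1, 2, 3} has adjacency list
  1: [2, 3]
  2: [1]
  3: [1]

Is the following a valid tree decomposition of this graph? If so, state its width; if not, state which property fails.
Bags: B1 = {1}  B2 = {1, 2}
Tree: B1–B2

A tree decomposition must satisfy three properties: every vertex lies in some bag; for every edge, both endpoints lie together in some bag; and for every vertex, the bags containing it form a connected subtree. Here vertex 3 appears in no bag, so the decomposition is invalid.

No — vertex 3 appears in no bag.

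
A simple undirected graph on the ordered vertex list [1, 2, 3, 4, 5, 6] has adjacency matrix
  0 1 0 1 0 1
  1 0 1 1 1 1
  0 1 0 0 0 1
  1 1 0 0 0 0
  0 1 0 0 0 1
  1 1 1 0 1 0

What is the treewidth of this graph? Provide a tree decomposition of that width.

Treewidth 2.
One optimal decomposition is:
Bags: B1 = {2, 3, 6}  B2 = {1, 2, 6}  B3 = {1, 2, 4}  B4 = {2, 5, 6}
Tree: B1–B2, B2–B3, B2–B4

Every bag has size at most 3, so the width is 3 − 1 = 2 and tw(G) ≤ 2. On the other hand G contains the 3-clique {1, 2, 4}. A clique must lie in a single bag of any decomposition, so no decomposition can have width below 2. Hence tw(G) = 2 exactly.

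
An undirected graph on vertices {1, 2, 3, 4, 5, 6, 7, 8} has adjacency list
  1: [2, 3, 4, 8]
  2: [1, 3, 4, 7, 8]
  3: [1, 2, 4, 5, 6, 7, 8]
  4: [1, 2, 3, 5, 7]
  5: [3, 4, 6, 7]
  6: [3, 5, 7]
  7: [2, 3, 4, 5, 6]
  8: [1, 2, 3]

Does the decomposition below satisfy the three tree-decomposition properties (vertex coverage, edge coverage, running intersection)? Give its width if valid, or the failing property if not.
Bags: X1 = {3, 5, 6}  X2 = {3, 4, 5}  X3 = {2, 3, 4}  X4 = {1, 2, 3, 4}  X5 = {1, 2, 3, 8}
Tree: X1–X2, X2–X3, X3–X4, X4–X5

No — vertex 7 appears in no bag.

A tree decomposition must satisfy three properties: every vertex lies in some bag; for every edge, both endpoints lie together in some bag; and for every vertex, the bags containing it form a connected subtree. Here vertex 7 appears in no bag, so the decomposition is invalid.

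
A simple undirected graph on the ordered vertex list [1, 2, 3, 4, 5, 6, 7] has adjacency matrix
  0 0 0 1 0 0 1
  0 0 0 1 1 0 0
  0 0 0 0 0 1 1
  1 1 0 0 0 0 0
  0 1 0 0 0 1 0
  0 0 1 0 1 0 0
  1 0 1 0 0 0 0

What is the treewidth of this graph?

A width-2 tree decomposition is:
Bags: B1 = {1, 3, 7}  B2 = {1, 3, 6}  B3 = {1, 5, 6}  B4 = {1, 2, 5}  B5 = {1, 2, 4}
Tree: B1–B2, B2–B3, B3–B4, B4–B5
Every bag has size at most 3, so the width is 3 − 1 = 2 and tw(G) ≤ 2. For the lower bound, G contains the cycle 1–7–3–6–5–2–4–1, so G is not a forest; only forests have treewidth ≤ 1, hence tw(G) ≥ 2. Hence tw(G) = 2 exactly.

2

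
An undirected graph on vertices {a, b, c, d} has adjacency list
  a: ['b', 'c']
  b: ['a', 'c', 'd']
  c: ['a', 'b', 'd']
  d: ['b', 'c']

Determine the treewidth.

A width-2 tree decomposition is:
Bags: B1 = {a, b, c}  B2 = {b, c, d}
Tree: B1–B2
The largest bag has 3 vertices, giving width 2; this decomposition certifies tw(G) ≤ 2. Conversely, {b, c, d} is a clique of size 3, and the vertices of any clique must share a bag in every tree decomposition; so some bag has ≥ 3 vertices and tw(G) ≥ 2. Hence tw(G) = 2 exactly.

2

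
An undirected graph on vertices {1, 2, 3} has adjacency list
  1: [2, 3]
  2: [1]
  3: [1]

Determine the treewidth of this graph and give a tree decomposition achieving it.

Treewidth 1.
Bags: B1 = {1, 2}  B2 = {1, 3}
Tree: B1–B2

The largest bag has 2 vertices, giving width 1; this decomposition certifies tw(G) ≤ 1. G has an edge, so its treewidth is at least 1. Therefore the treewidth is 1.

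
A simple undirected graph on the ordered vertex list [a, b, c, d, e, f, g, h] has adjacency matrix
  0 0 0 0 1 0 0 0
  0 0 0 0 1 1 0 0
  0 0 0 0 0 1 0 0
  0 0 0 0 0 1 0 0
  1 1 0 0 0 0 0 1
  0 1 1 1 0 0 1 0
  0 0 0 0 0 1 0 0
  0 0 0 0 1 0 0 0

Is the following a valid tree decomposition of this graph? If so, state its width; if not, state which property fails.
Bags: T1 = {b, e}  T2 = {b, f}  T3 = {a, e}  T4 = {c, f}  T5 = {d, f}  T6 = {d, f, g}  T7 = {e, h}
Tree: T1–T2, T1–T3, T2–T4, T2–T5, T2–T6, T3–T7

No — bags containing vertex d are not connected in the tree.

A tree decomposition must satisfy three properties: every vertex lies in some bag; for every edge, both endpoints lie together in some bag; and for every vertex, the bags containing it form a connected subtree. Here bags containing vertex d are not connected in the tree, so the decomposition is invalid.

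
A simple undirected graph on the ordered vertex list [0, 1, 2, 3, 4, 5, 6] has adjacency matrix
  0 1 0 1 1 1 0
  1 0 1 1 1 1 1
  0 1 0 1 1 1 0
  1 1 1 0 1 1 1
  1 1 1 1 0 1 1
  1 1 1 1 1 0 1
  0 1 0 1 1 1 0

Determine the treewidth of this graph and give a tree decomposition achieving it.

Treewidth 4.
Bags: B1 = {1, 2, 3, 4, 5}  B2 = {0, 1, 3, 4, 5}  B3 = {1, 3, 4, 5, 6}
Tree: B1–B2, B1–B3

The largest bag has 5 vertices, giving width 4; this decomposition certifies tw(G) ≤ 4. Conversely, {0, 1, 3, 4, 5} is a clique of size 5, and the vertices of any clique must share a bag in every tree decomposition; so some bag has ≥ 5 vertices and tw(G) ≥ 4. Hence tw(G) = 4 exactly.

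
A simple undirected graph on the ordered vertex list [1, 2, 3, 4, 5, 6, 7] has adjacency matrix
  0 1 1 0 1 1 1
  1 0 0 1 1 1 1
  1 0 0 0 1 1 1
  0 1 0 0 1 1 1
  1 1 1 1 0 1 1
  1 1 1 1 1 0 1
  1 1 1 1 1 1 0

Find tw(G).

4

A width-4 tree decomposition is:
Bags: B1 = {1, 2, 5, 6, 7}  B2 = {1, 3, 5, 6, 7}  B3 = {2, 4, 5, 6, 7}
Tree: B1–B2, B1–B3
Every bag has size at most 5, so the width is 5 − 1 = 4 and tw(G) ≤ 4. On the other hand G contains the 5-clique {1, 2, 5, 6, 7}. A clique must lie in a single bag of any decomposition, so no decomposition can have width below 4. Hence tw(G) = 4 exactly.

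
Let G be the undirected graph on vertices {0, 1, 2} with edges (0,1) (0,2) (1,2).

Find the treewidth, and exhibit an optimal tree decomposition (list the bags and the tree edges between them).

A single bag containing all 3 vertices is trivially a valid decomposition of width 2. On the other hand G contains the 3-clique {0, 1, 2}. A clique must lie in a single bag of any decomposition, so no decomposition can have width below 2. Hence tw(G) = 2 exactly.

Treewidth 2.
One such decomposition:
Bags: B1 = {0, 1, 2}
Tree: (single bag)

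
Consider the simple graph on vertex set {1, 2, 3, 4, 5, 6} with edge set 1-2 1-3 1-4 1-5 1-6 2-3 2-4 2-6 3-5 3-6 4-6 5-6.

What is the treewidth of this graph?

A width-3 tree decomposition is:
Bags: B1 = {1, 2, 3, 6}  B2 = {1, 3, 5, 6}  B3 = {1, 2, 4, 6}
Tree: B1–B2, B1–B3
Every bag has size at most 4, so the width is 4 − 1 = 3 and tw(G) ≤ 3. On the other hand G contains the 4-clique {1, 2, 3, 6}. A clique must lie in a single bag of any decomposition, so no decomposition can have width below 3. Therefore the treewidth is 3.

3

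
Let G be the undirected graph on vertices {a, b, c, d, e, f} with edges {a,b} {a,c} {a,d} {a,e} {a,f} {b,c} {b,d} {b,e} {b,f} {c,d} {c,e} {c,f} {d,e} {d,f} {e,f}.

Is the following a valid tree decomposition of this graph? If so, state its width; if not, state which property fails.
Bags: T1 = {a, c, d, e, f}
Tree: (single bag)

A tree decomposition must satisfy three properties: every vertex lies in some bag; for every edge, both endpoints lie together in some bag; and for every vertex, the bags containing it form a connected subtree. Here vertex b appears in no bag, so the decomposition is invalid.

No — vertex b appears in no bag.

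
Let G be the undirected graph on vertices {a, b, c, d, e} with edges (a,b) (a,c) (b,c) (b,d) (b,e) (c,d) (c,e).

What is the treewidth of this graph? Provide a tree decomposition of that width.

Every bag has size at most 3, so the width is 3 − 1 = 2 and tw(G) ≤ 2. Conversely, {b, c, d} is a clique of size 3, and the vertices of any clique must share a bag in every tree decomposition; so some bag has ≥ 3 vertices and tw(G) ≥ 2. Combining the bounds, tw(G) = 2.

Treewidth 2.
One optimal decomposition is:
Bags: B1 = {b, c, d}  B2 = {b, c, e}  B3 = {a, b, c}
Tree: B1–B2, B2–B3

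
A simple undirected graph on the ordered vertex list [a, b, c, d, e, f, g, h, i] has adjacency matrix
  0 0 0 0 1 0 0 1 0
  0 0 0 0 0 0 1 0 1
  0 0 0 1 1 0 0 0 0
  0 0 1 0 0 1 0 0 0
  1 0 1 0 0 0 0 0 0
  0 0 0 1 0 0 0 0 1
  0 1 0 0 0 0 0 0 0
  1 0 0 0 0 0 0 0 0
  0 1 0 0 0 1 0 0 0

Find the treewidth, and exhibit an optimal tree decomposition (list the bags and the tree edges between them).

Each bag holds 2 vertices, so the decomposition has width 1, which upper-bounds the treewidth. Any graph with an edge has treewidth ≥ 1, and G has the edge g–b. Hence tw(G) = 1 exactly.

Treewidth 1.
One such decomposition:
Bags: B1 = {b, g}  B2 = {b, i}  B3 = {f, i}  B4 = {d, f}  B5 = {c, d}  B6 = {c, e}  B7 = {a, e}  B8 = {a, h}
Tree: B1–B2, B2–B3, B3–B4, B4–B5, B5–B6, B6–B7, B7–B8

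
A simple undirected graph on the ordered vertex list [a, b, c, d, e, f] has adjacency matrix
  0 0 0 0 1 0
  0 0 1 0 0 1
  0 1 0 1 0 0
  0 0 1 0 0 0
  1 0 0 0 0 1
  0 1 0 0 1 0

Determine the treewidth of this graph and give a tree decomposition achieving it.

Each bag holds 2 vertices, so the decomposition has width 1, which upper-bounds the treewidth. Since G has at least one edge (e.g. a–e), it is not an edgeless graph, so tw(G) ≥ 1. The upper and lower bounds meet at 1, so that is the treewidth.

Treewidth 1.
One optimal decomposition is:
Bags: B1 = {a, e}  B2 = {e, f}  B3 = {b, f}  B4 = {b, c}  B5 = {c, d}
Tree: B1–B2, B2–B3, B3–B4, B4–B5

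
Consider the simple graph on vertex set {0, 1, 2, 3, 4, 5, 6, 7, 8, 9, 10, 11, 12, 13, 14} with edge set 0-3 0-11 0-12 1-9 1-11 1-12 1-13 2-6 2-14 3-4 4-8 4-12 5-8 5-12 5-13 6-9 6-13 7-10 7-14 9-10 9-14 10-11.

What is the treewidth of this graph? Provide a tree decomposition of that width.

Treewidth 3.
Bags: B1 = {2, 6, 7, 14}  B2 = {6, 7, 9, 14}  B3 = {6, 7, 9, 10}  B4 = {6, 9, 10, 13}  B5 = {1, 9, 10, 13}  B6 = {1, 10, 11, 13}  B7 = {1, 5, 11, 13}  B8 = {1, 5, 11, 12}  B9 = {0, 5, 11, 12}  B10 = {0, 5, 8, 12}  B11 = {0, 4, 8, 12}  B12 = {0, 3, 4, 8}
Tree: B1–B2, B2–B3, B3–B4, B4–B5, B5–B6, B6–B7, B7–B8, B8–B9, B9–B10, B10–B11, B11–B12

Each bag holds 4 vertices, so the decomposition has width 3, which upper-bounds the treewidth. For the lower bound: the 4 vertex sets {2,7,14}, {6}, {9}, {1,10,11,13} are disjoint, each induces a connected subgraph, and every pair is joined by at least one edge of G. Contracting each set to a single vertex therefore yields K_{4} as a minor, and since treewidth is minor-monotone, tw(G) ≥ tw(K_{4}) = 3. Combining the bounds, tw(G) = 3.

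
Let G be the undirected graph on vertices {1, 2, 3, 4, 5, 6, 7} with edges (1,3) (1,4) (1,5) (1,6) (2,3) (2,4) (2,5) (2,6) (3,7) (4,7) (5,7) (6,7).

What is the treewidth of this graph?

A width-3 tree decomposition is:
Bags: B1 = {1, 2, 3, 7}  B2 = {1, 2, 4, 7}  B3 = {1, 2, 6, 7}  B4 = {1, 2, 5, 7}
Tree: B1–B2, B2–B3, B3–B4
Each bag holds 4 vertices, so the decomposition has width 3, which upper-bounds the treewidth. For the lower bound: the 4 vertex sets {3,7}, {1,4}, {2}, {6} are disjoint, each induces a connected subgraph, and every pair is joined by at least one edge of G. Contracting each set to a single vertex therefore yields K_{4} as a minor, and since treewidth is minor-monotone, tw(G) ≥ tw(K_{4}) = 3. Hence tw(G) = 3 exactly.

3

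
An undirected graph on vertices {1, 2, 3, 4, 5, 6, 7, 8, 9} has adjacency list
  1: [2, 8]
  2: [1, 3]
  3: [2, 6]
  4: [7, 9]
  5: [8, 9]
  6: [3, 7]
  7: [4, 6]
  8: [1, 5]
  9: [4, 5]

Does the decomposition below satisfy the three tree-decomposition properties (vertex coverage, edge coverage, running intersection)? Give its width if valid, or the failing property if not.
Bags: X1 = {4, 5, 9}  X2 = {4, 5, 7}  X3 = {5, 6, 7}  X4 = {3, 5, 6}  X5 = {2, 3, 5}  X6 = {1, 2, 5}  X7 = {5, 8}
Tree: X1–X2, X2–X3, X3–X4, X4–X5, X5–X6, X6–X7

A tree decomposition must satisfy three properties: every vertex lies in some bag; for every edge, both endpoints lie together in some bag; and for every vertex, the bags containing it form a connected subtree. Here edge (1,8) lies in no bag, so the decomposition is invalid.

No — edge (1,8) lies in no bag.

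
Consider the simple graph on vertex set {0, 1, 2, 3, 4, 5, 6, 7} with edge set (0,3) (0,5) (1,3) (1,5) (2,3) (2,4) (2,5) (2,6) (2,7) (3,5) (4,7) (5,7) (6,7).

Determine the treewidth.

A width-2 tree decomposition is:
Bags: B1 = {2, 3, 5}  B2 = {2, 5, 7}  B3 = {1, 3, 5}  B4 = {2, 4, 7}  B5 = {2, 6, 7}  B6 = {0, 3, 5}
Tree: B1–B2, B1–B3, B2–B4, B2–B5, B1–B6
The largest bag has 3 vertices, giving width 2; this decomposition certifies tw(G) ≤ 2. For the lower bound, the 3 vertices {0, 3, 5} are pairwise adjacent, and any tree decomposition puts a clique entirely inside one bag — forcing width ≥ 2. The upper and lower bounds meet at 2, so that is the treewidth.

2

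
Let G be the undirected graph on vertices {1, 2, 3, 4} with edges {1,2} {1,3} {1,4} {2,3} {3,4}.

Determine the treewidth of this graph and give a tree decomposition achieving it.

The largest bag has 3 vertices, giving width 2; this decomposition certifies tw(G) ≤ 2. On the other hand G contains the 3-clique {1, 2, 3}. A clique must lie in a single bag of any decomposition, so no decomposition can have width below 2. Hence tw(G) = 2 exactly.

Treewidth 2.
One such decomposition:
Bags: B1 = {1, 2, 3}  B2 = {1, 3, 4}
Tree: B1–B2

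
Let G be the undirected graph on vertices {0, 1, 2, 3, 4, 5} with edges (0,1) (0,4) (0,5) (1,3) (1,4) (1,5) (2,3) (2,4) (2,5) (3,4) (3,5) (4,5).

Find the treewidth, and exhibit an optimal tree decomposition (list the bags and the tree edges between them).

Every bag has size at most 4, so the width is 4 − 1 = 3 and tw(G) ≤ 3. Conversely, {0, 1, 4, 5} is a clique of size 4, and the vertices of any clique must share a bag in every tree decomposition; so some bag has ≥ 4 vertices and tw(G) ≥ 3. Combining the bounds, tw(G) = 3.

Treewidth 3.
Bags: B1 = {1, 3, 4, 5}  B2 = {2, 3, 4, 5}  B3 = {0, 1, 4, 5}
Tree: B1–B2, B1–B3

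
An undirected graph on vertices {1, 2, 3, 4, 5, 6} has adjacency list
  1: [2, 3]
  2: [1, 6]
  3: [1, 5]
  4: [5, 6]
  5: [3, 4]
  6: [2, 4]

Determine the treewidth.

A width-2 tree decomposition is:
Bags: B1 = {1, 2, 3}  B2 = {2, 3, 6}  B3 = {3, 4, 6}  B4 = {3, 4, 5}
Tree: B1–B2, B2–B3, B3–B4
Each bag holds 3 vertices, so the decomposition has width 2, which upper-bounds the treewidth. Since 3–1–2–6–4–5–3 is a cycle in G, G is not acyclic. Forests are exactly the graphs of treewidth ≤ 1, so tw(G) ≥ 2. Combining the bounds, tw(G) = 2.

2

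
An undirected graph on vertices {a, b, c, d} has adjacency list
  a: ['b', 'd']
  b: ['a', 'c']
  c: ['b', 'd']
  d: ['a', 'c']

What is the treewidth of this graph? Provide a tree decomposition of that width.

Each bag holds 3 vertices, so the decomposition has width 2, which upper-bounds the treewidth. Since d–c–b–a–d is a cycle in G, G is not acyclic. Forests are exactly the graphs of treewidth ≤ 1, so tw(G) ≥ 2. The upper and lower bounds meet at 2, so that is the treewidth.

Treewidth 2.
Bags: B1 = {b, c, d}  B2 = {a, b, d}
Tree: B1–B2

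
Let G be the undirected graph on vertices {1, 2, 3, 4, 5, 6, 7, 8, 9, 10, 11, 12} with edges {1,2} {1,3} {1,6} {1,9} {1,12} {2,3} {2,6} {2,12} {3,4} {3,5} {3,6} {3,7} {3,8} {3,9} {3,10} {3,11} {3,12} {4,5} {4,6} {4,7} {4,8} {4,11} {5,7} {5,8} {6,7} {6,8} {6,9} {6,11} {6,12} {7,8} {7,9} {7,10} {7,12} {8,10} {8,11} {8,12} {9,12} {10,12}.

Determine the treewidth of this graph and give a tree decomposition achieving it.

Treewidth 4.
One optimal decomposition is:
Bags: B1 = {3, 4, 6, 7, 8}  B2 = {3, 6, 7, 8, 12}  B3 = {3, 4, 6, 8, 11}  B4 = {3, 4, 5, 7, 8}  B5 = {3, 7, 8, 10, 12}  B6 = {3, 6, 7, 9, 12}  B7 = {1, 3, 6, 9, 12}  B8 = {1, 2, 3, 6, 12}
Tree: B1–B2, B1–B3, B1–B4, B2–B5, B2–B6, B6–B7, B7–B8

Each bag holds 5 vertices, so the decomposition has width 4, which upper-bounds the treewidth. For the lower bound, the 5 vertices {3, 7, 8, 10, 12} are pairwise adjacent, and any tree decomposition puts a clique entirely inside one bag — forcing width ≥ 4. Combining the bounds, tw(G) = 4.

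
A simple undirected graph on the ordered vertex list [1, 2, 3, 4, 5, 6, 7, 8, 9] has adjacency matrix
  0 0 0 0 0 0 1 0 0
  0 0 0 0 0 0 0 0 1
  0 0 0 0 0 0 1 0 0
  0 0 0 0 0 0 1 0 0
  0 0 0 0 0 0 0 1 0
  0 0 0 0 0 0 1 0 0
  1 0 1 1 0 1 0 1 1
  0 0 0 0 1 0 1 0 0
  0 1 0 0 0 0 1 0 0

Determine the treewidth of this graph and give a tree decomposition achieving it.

Treewidth 1.
Bags: B1 = {4, 7}  B2 = {7, 8}  B3 = {7, 9}  B4 = {5, 8}  B5 = {2, 9}  B6 = {6, 7}  B7 = {1, 7}  B8 = {3, 7}
Tree: B1–B2, B1–B3, B2–B4, B3–B5, B2–B6, B2–B7, B3–B8

Each bag holds 2 vertices, so the decomposition has width 1, which upper-bounds the treewidth. Any graph with an edge has treewidth ≥ 1, and G has the edge 4–7. Combining the bounds, tw(G) = 1.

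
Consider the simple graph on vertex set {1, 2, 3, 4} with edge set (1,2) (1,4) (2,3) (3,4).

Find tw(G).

2

A width-2 tree decomposition is:
Bags: B1 = {1, 3, 4}  B2 = {1, 2, 3}
Tree: B1–B2
The largest bag has 3 vertices, giving width 2; this decomposition certifies tw(G) ≤ 2. For the lower bound, G contains the cycle 3–4–1–2–3, so G is not a forest; only forests have treewidth ≤ 1, hence tw(G) ≥ 2. Hence tw(G) = 2 exactly.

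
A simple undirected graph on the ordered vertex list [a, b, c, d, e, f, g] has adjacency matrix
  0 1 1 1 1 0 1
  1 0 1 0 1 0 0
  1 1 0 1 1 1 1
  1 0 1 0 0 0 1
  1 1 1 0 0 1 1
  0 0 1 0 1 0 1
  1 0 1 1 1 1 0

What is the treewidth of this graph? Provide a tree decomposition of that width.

Each bag holds 4 vertices, so the decomposition has width 3, which upper-bounds the treewidth. For the lower bound, the 4 vertices {a, c, d, g} are pairwise adjacent, and any tree decomposition puts a clique entirely inside one bag — forcing width ≥ 3. Hence tw(G) = 3 exactly.

Treewidth 3.
One such decomposition:
Bags: B1 = {a, b, c, e}  B2 = {a, c, e, g}  B3 = {c, e, f, g}  B4 = {a, c, d, g}
Tree: B1–B2, B2–B3, B2–B4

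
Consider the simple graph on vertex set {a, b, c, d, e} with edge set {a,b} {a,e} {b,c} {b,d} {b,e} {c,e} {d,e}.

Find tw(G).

2

A width-2 tree decomposition is:
Bags: B1 = {b, d, e}  B2 = {b, c, e}  B3 = {a, b, e}
Tree: B1–B2, B2–B3
Every bag has size at most 3, so the width is 3 − 1 = 2 and tw(G) ≤ 2. Conversely, {b, d, e} is a clique of size 3, and the vertices of any clique must share a bag in every tree decomposition; so some bag has ≥ 3 vertices and tw(G) ≥ 2. Combining the bounds, tw(G) = 2.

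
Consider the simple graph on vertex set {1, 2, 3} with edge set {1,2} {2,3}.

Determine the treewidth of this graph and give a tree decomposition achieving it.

Every bag has size at most 2, so the width is 2 − 1 = 1 and tw(G) ≤ 1. Any graph with an edge has treewidth ≥ 1, and G has the edge 2–1. Combining the bounds, tw(G) = 1.

Treewidth 1.
One optimal decomposition is:
Bags: B1 = {1, 2}  B2 = {2, 3}
Tree: B1–B2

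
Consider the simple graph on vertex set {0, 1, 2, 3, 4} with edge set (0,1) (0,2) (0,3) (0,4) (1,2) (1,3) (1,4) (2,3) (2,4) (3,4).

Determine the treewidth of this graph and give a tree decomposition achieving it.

A single bag containing all 5 vertices is trivially a valid decomposition of width 4. On the other hand G contains the 5-clique {0, 1, 2, 3, 4}. A clique must lie in a single bag of any decomposition, so no decomposition can have width below 4. Therefore the treewidth is 4.

Treewidth 4.
Bags: B1 = {0, 1, 2, 3, 4}
Tree: (single bag)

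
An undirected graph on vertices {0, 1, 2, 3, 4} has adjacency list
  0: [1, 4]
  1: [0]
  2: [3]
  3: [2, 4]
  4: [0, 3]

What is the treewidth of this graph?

A width-1 tree decomposition is:
Bags: B1 = {0, 4}  B2 = {3, 4}  B3 = {2, 3}  B4 = {0, 1}
Tree: B1–B2, B2–B3, B1–B4
Every bag has size at most 2, so the width is 2 − 1 = 1 and tw(G) ≤ 1. Any graph with an edge has treewidth ≥ 1, and G has the edge 0–4. Therefore the treewidth is 1.

1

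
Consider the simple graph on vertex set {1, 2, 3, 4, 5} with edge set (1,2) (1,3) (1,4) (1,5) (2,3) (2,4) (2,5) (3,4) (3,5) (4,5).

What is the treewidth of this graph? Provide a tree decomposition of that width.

A single bag containing all 5 vertices is trivially a valid decomposition of width 4. For the lower bound, the 5 vertices {1, 2, 3, 4, 5} are pairwise adjacent, and any tree decomposition puts a clique entirely inside one bag — forcing width ≥ 4. Combining the bounds, tw(G) = 4.

Treewidth 4.
One optimal decomposition is:
Bags: B1 = {1, 2, 3, 4, 5}
Tree: (single bag)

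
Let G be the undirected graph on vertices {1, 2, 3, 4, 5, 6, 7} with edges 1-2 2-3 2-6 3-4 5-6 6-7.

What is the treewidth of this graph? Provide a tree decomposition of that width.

Treewidth 1.
One optimal decomposition is:
Bags: B1 = {1, 2}  B2 = {2, 6}  B3 = {5, 6}  B4 = {2, 3}  B5 = {6, 7}  B6 = {3, 4}
Tree: B1–B2, B2–B3, B2–B4, B3–B5, B4–B6

Every bag has size at most 2, so the width is 2 − 1 = 1 and tw(G) ≤ 1. Since G has at least one edge (e.g. 1–2), it is not an edgeless graph, so tw(G) ≥ 1. The upper and lower bounds meet at 1, so that is the treewidth.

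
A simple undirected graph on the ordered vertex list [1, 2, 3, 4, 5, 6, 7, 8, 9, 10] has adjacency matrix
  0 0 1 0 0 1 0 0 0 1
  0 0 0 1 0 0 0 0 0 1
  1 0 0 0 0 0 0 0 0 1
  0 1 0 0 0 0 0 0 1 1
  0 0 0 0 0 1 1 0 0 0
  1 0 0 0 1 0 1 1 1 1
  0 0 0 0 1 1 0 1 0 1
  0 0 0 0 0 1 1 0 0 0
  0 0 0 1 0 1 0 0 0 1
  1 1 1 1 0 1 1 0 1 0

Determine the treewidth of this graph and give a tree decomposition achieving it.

Treewidth 2.
One such decomposition:
Bags: B1 = {6, 9, 10}  B2 = {6, 7, 10}  B3 = {6, 7, 8}  B4 = {5, 6, 7}  B5 = {1, 6, 10}  B6 = {4, 9, 10}  B7 = {2, 4, 10}  B8 = {1, 3, 10}
Tree: B1–B2, B2–B3, B2–B4, B1–B5, B1–B6, B6–B7, B5–B8

The largest bag has 3 vertices, giving width 2; this decomposition certifies tw(G) ≤ 2. For the lower bound, the 3 vertices {6, 7, 8} are pairwise adjacent, and any tree decomposition puts a clique entirely inside one bag — forcing width ≥ 2. Therefore the treewidth is 2.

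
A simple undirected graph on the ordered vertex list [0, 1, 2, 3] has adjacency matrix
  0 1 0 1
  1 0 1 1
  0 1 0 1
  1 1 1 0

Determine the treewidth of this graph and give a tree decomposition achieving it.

Treewidth 2.
Bags: B1 = {1, 2, 3}  B2 = {0, 1, 3}
Tree: B1–B2

Each bag holds 3 vertices, so the decomposition has width 2, which upper-bounds the treewidth. For the lower bound, the 3 vertices {0, 1, 3} are pairwise adjacent, and any tree decomposition puts a clique entirely inside one bag — forcing width ≥ 2. The upper and lower bounds meet at 2, so that is the treewidth.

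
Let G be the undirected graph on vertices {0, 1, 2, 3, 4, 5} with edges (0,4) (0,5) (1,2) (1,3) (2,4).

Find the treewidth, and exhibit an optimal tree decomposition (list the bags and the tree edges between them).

Treewidth 1.
One optimal decomposition is:
Bags: B1 = {0, 5}  B2 = {0, 4}  B3 = {2, 4}  B4 = {1, 2}  B5 = {1, 3}
Tree: B1–B2, B2–B3, B3–B4, B4–B5

Every bag has size at most 2, so the width is 2 − 1 = 1 and tw(G) ≤ 1. Any graph with an edge has treewidth ≥ 1, and G has the edge 5–0. Therefore the treewidth is 1.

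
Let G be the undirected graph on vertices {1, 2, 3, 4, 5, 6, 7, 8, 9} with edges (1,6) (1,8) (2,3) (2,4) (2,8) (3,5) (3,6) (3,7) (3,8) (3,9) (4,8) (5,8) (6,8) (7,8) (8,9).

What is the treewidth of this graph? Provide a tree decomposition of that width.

The largest bag has 3 vertices, giving width 2; this decomposition certifies tw(G) ≤ 2. Conversely, {1, 6, 8} is a clique of size 3, and the vertices of any clique must share a bag in every tree decomposition; so some bag has ≥ 3 vertices and tw(G) ≥ 2. The upper and lower bounds meet at 2, so that is the treewidth.

Treewidth 2.
One optimal decomposition is:
Bags: B1 = {3, 6, 8}  B2 = {2, 3, 8}  B3 = {2, 4, 8}  B4 = {3, 8, 9}  B5 = {1, 6, 8}  B6 = {3, 7, 8}  B7 = {3, 5, 8}
Tree: B1–B2, B2–B3, B2–B4, B1–B5, B2–B6, B6–B7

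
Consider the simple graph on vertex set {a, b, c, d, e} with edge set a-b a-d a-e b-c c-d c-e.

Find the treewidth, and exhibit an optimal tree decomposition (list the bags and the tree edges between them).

The largest bag has 3 vertices, giving width 2; this decomposition certifies tw(G) ≤ 2. The edges d–a–b–c–d form a cycle, so G is not a tree and its treewidth is at least 2. Combining the bounds, tw(G) = 2.

Treewidth 2.
One such decomposition:
Bags: B1 = {a, c, d}  B2 = {a, b, c}  B3 = {a, c, e}
Tree: B1–B2, B2–B3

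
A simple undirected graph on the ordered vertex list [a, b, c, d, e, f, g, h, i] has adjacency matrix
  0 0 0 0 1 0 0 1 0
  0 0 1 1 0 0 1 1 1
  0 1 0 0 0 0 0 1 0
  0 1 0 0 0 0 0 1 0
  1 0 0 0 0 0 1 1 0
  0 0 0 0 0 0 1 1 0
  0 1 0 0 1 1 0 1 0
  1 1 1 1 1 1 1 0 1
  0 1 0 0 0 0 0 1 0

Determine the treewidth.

A width-2 tree decomposition is:
Bags: B1 = {b, h, i}  B2 = {b, g, h}  B3 = {b, d, h}  B4 = {e, g, h}  B5 = {b, c, h}  B6 = {f, g, h}  B7 = {a, e, h}
Tree: B1–B2, B2–B3, B2–B4, B3–B5, B4–B6, B4–B7
The largest bag has 3 vertices, giving width 2; this decomposition certifies tw(G) ≤ 2. Conversely, {a, e, h} is a clique of size 3, and the vertices of any clique must share a bag in every tree decomposition; so some bag has ≥ 3 vertices and tw(G) ≥ 2. The upper and lower bounds meet at 2, so that is the treewidth.

2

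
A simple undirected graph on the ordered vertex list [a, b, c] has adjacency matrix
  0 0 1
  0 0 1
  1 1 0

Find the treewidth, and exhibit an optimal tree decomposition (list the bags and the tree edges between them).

Each bag holds 2 vertices, so the decomposition has width 1, which upper-bounds the treewidth. Since G has at least one edge (e.g. c–a), it is not an edgeless graph, so tw(G) ≥ 1. The upper and lower bounds meet at 1, so that is the treewidth.

Treewidth 1.
Bags: B1 = {a, c}  B2 = {b, c}
Tree: B1–B2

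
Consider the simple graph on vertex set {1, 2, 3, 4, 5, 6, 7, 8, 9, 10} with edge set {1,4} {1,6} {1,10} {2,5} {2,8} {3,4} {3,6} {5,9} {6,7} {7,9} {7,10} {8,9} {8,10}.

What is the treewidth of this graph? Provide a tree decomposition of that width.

Treewidth 2.
One such decomposition:
Bags: B1 = {2, 5, 9}  B2 = {2, 8, 9}  B3 = {7, 8, 9}  B4 = {7, 8, 10}  B5 = {6, 7, 10}  B6 = {1, 6, 10}  B7 = {1, 3, 6}  B8 = {1, 3, 4}
Tree: B1–B2, B2–B3, B3–B4, B4–B5, B5–B6, B6–B7, B7–B8

Every bag has size at most 3, so the width is 3 − 1 = 2 and tw(G) ≤ 2. For the lower bound, G contains the cycle 5–2–8–9–5, so G is not a forest; only forests have treewidth ≤ 1, hence tw(G) ≥ 2. Combining the bounds, tw(G) = 2.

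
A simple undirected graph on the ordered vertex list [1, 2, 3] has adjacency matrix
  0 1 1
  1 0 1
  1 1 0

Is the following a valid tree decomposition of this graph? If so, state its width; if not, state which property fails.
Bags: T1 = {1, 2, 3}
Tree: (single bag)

Every vertex of G appears in some bag (union = {1, 2, 3}); every edge is covered by a bag; and for each vertex v the set of bags containing v is connected in the bag tree. The decomposition is therefore valid. The largest bag has 3 vertices, so the width is 2.

Yes; width 2.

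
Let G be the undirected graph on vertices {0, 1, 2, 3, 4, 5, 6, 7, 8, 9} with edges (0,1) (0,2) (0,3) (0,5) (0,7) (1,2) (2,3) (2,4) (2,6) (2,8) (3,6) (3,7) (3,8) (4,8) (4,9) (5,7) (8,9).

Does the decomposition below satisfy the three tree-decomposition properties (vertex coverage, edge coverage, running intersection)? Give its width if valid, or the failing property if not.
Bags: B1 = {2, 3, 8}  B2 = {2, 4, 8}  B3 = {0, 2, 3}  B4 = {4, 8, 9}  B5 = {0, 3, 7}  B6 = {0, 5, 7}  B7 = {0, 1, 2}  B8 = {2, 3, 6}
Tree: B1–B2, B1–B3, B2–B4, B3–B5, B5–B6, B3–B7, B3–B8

Checking the three conditions: (i) the bags cover all of {0, 1, 2, 3, 4, 5, 6, 7, 8, 9}; (ii) for each edge, some bag contains both endpoints; (iii) the bags containing any fixed vertex form a subtree. All hold, so the decomposition is valid with width 3 − 1 = 2.

Yes; width 2.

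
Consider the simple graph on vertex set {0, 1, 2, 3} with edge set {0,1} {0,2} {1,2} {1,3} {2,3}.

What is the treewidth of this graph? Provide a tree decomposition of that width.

The largest bag has 3 vertices, giving width 2; this decomposition certifies tw(G) ≤ 2. For the lower bound, the 3 vertices {0, 1, 2} are pairwise adjacent, and any tree decomposition puts a clique entirely inside one bag — forcing width ≥ 2. Combining the bounds, tw(G) = 2.

Treewidth 2.
One optimal decomposition is:
Bags: B1 = {1, 2, 3}  B2 = {0, 1, 2}
Tree: B1–B2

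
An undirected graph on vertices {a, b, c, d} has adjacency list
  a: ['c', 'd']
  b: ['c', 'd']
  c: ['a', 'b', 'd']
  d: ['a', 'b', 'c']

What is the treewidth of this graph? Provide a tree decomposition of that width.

Treewidth 2.
One such decomposition:
Bags: B1 = {b, c, d}  B2 = {a, c, d}
Tree: B1–B2

Each bag holds 3 vertices, so the decomposition has width 2, which upper-bounds the treewidth. For the lower bound, the 3 vertices {a, c, d} are pairwise adjacent, and any tree decomposition puts a clique entirely inside one bag — forcing width ≥ 2. Therefore the treewidth is 2.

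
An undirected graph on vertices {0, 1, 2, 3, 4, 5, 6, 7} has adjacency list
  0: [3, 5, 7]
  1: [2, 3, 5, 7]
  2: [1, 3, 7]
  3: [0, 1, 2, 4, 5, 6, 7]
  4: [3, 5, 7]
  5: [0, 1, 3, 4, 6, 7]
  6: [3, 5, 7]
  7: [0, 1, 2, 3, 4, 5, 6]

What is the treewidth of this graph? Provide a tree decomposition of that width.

Treewidth 3.
One such decomposition:
Bags: B1 = {3, 4, 5, 7}  B2 = {3, 5, 6, 7}  B3 = {1, 3, 5, 7}  B4 = {0, 3, 5, 7}  B5 = {1, 2, 3, 7}
Tree: B1–B2, B1–B3, B1–B4, B3–B5

The largest bag has 4 vertices, giving width 3; this decomposition certifies tw(G) ≤ 3. Conversely, {1, 2, 3, 7} is a clique of size 4, and the vertices of any clique must share a bag in every tree decomposition; so some bag has ≥ 4 vertices and tw(G) ≥ 3. Hence tw(G) = 3 exactly.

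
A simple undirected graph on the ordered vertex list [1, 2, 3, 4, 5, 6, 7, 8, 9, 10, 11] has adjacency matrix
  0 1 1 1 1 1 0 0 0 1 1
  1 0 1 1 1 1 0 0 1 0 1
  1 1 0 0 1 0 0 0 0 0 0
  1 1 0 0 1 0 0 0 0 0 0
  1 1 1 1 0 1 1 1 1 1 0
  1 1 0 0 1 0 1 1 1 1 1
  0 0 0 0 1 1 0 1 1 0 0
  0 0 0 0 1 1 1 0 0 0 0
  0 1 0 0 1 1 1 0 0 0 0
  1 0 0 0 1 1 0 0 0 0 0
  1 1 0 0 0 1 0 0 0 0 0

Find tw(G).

3

A width-3 tree decomposition is:
Bags: B1 = {1, 2, 5, 6}  B2 = {1, 5, 6, 10}  B3 = {1, 2, 6, 11}  B4 = {2, 5, 6, 9}  B5 = {1, 2, 4, 5}  B6 = {1, 2, 3, 5}  B7 = {5, 6, 7, 9}  B8 = {5, 6, 7, 8}
Tree: B1–B2, B1–B3, B1–B4, B1–B5, B1–B6, B4–B7, B7–B8
Each bag holds 4 vertices, so the decomposition has width 3, which upper-bounds the treewidth. For the lower bound, the 4 vertices {1, 2, 6, 11} are pairwise adjacent, and any tree decomposition puts a clique entirely inside one bag — forcing width ≥ 3. Combining the bounds, tw(G) = 3.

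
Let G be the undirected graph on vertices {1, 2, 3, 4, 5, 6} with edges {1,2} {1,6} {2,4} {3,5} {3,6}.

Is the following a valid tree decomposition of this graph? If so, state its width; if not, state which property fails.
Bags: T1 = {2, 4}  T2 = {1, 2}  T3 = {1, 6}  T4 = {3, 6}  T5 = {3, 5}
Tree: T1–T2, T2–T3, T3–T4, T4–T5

Yes; width 1.

Checking the three conditions: (i) the bags cover all of {1, 2, 3, 4, 5, 6}; (ii) for each edge, some bag contains both endpoints; (iii) the bags containing any fixed vertex form a subtree. All hold, so the decomposition is valid with width 2 − 1 = 1.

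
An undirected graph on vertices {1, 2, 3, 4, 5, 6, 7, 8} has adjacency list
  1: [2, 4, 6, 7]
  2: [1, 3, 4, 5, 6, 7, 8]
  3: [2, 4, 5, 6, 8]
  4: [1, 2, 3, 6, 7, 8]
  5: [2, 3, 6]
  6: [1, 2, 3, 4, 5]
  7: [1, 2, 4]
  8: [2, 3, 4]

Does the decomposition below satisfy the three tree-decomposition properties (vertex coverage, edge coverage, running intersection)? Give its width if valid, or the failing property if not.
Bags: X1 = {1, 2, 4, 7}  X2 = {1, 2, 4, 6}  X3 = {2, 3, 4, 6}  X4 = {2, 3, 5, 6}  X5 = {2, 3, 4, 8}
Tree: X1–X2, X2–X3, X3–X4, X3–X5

Yes; width 3.

Every vertex of G appears in some bag (union = {1, 2, 3, 4, 5, 6, 7, 8}); every edge is covered by a bag; and for each vertex v the set of bags containing v is connected in the bag tree. The decomposition is therefore valid. The largest bag has 4 vertices, so the width is 3.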